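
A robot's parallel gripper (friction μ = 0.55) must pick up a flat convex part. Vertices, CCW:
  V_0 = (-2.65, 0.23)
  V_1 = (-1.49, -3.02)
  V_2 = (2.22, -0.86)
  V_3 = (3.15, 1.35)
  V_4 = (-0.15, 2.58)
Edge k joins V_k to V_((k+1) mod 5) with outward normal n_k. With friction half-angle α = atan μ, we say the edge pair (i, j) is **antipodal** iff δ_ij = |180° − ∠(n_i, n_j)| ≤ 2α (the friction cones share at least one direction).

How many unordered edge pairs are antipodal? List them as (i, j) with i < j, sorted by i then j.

α = atan 0.55 = 28.81°;  2α = 57.62°
n_0 = (-0.9418, -0.3362)
n_1 = (+0.5031, -0.8642)
n_2 = (+0.9217, -0.3879)
n_3 = (+0.3493, +0.9370)
n_4 = (-0.6849, +0.7286)
  (0,1): δ = 79.43°  ·
  (0,2): δ = 42.46°  ✓
  (0,3): δ = 49.92°  ✓
  (0,4): δ = 113.59°  ·
  (1,2): δ = 143.03°  ·
  (1,3): δ = 50.65°  ✓
  (1,4): δ = 13.02°  ✓
  (2,3): δ = 87.62°  ·
  (2,4): δ = 23.95°  ✓
  (3,4): δ = 116.33°  ·
antipodal pairs: 5

count = 5; pairs: (0,2), (0,3), (1,3), (1,4), (2,4)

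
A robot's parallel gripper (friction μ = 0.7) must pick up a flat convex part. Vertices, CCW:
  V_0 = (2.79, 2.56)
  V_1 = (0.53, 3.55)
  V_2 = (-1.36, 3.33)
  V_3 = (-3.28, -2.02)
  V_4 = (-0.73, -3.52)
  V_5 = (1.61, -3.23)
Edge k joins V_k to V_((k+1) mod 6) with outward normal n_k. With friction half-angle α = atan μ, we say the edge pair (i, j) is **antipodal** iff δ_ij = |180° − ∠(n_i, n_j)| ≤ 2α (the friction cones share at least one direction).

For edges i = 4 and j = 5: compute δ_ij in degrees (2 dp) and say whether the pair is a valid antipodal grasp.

δ = 108.58°, invalid

α = atan 0.7 = 34.99°;  2α = 69.98°
edge 4: e_4 = (+2.34, +0.29);  n_4 = (+0.1230, -0.9924)
edge 5: e_5 = (+1.18, +5.79);  n_5 = (+0.9799, -0.1997)
∠(n_4, n_5) = 71.42°
δ = |180° − 71.42°| = 108.58°
108.58° > 2α = 69.98°  →  invalid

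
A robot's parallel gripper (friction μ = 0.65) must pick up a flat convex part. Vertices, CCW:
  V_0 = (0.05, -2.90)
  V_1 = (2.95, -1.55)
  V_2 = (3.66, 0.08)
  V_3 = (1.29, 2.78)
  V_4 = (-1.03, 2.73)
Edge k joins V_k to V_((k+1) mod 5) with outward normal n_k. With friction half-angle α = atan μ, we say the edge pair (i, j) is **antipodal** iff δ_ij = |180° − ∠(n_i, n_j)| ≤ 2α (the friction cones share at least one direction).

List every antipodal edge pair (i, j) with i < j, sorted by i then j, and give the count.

count = 4; pairs: (0,3), (1,3), (1,4), (2,4)

α = atan 0.65 = 33.02°;  2α = 66.05°
n_0 = (+0.4220, -0.9066)
n_1 = (+0.9168, -0.3993)
n_2 = (+0.7515, +0.6597)
n_3 = (-0.0215, +0.9998)
n_4 = (-0.9821, -0.1884)
  (0,1): δ = 138.50°  ·
  (0,2): δ = 73.69°  ·
  (0,3): δ = 23.73°  ✓
  (0,4): δ = 75.90°  ·
  (1,2): δ = 115.19°  ·
  (1,3): δ = 65.23°  ✓
  (1,4): δ = 34.40°  ✓
  (2,3): δ = 130.04°  ·
  (2,4): δ = 30.42°  ✓
  (3,4): δ = 80.38°  ·
antipodal pairs: 4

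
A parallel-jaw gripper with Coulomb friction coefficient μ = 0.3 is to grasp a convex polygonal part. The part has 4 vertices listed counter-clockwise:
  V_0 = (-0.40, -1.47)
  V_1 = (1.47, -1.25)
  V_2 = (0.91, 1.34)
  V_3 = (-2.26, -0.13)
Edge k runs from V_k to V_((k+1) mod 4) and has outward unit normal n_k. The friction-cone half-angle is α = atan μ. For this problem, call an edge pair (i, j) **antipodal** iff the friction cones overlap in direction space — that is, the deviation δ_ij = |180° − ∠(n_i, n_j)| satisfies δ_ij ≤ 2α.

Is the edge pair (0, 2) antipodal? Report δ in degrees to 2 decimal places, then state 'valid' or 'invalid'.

α = atan 0.3 = 16.70°;  2α = 33.40°
edge 0: e_0 = (+1.87, +0.22);  n_0 = (+0.1168, -0.9932)
edge 2: e_2 = (-3.17, -1.47);  n_2 = (-0.4207, +0.9072)
∠(n_0, n_2) = 161.83°
δ = |180° − 161.83°| = 18.17°
18.17° ≤ 2α = 33.40°  →  valid

δ = 18.17°, valid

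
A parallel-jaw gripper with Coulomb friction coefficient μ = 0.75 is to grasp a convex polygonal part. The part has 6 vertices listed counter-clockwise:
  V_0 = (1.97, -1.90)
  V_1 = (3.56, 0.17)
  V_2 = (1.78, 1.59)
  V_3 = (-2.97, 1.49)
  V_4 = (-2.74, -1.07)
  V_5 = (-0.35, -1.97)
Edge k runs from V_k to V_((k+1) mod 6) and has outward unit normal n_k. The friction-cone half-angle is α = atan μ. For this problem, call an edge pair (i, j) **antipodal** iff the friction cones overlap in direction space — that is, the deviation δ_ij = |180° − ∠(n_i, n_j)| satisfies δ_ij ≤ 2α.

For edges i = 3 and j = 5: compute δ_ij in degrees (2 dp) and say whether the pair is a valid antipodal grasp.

δ = 93.41°, invalid

α = atan 0.75 = 36.87°;  2α = 73.74°
edge 3: e_3 = (+0.23, -2.56);  n_3 = (-0.9960, -0.0895)
edge 5: e_5 = (+2.32, +0.07);  n_5 = (+0.0302, -0.9995)
∠(n_3, n_5) = 86.59°
δ = |180° − 86.59°| = 93.41°
93.41° > 2α = 73.74°  →  invalid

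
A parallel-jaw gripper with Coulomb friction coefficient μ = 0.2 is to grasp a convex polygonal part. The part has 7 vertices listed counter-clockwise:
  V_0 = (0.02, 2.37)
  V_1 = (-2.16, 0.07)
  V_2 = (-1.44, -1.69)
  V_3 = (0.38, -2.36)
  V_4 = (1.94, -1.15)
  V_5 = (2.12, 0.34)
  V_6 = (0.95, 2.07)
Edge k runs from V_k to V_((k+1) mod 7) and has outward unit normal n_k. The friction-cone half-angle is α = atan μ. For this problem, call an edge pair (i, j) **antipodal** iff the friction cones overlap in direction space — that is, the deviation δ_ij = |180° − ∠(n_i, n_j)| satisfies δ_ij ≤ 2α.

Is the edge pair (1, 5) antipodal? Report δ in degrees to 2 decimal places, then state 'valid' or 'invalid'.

α = atan 0.2 = 11.31°;  2α = 22.62°
edge 1: e_1 = (+0.72, -1.76);  n_1 = (-0.9255, -0.3786)
edge 5: e_5 = (-1.17, +1.73);  n_5 = (+0.8283, +0.5602)
∠(n_1, n_5) = 168.18°
δ = |180° − 168.18°| = 11.82°
11.82° ≤ 2α = 22.62°  →  valid

δ = 11.82°, valid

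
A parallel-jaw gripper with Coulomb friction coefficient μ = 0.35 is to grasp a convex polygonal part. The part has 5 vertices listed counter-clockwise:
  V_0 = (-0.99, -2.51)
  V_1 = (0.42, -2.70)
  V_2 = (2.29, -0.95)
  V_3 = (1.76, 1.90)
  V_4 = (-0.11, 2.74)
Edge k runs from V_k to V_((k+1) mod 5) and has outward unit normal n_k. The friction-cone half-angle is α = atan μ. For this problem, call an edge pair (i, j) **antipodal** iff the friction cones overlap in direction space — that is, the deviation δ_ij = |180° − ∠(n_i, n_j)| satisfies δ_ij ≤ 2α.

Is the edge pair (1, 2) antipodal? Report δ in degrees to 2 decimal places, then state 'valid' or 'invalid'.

δ = 122.57°, invalid

α = atan 0.35 = 19.29°;  2α = 38.58°
edge 1: e_1 = (+1.87, +1.75);  n_1 = (+0.6833, -0.7301)
edge 2: e_2 = (-0.53, +2.85);  n_2 = (+0.9831, +0.1828)
∠(n_1, n_2) = 57.43°
δ = |180° − 57.43°| = 122.57°
122.57° > 2α = 38.58°  →  invalid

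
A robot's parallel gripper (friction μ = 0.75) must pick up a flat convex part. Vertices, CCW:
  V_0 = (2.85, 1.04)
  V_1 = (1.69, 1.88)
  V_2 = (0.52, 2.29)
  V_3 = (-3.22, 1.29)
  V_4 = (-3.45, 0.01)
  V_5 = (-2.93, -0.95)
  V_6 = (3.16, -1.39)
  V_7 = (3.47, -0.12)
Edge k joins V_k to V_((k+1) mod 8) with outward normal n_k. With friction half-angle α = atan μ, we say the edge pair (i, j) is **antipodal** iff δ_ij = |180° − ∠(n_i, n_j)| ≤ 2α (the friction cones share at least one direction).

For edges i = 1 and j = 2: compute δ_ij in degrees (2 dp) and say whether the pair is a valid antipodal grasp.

α = atan 0.75 = 36.87°;  2α = 73.74°
edge 1: e_1 = (-1.17, +0.41);  n_1 = (+0.3307, +0.9437)
edge 2: e_2 = (-3.74, -1.00);  n_2 = (-0.2583, +0.9661)
∠(n_1, n_2) = 34.28°
δ = |180° − 34.28°| = 145.72°
145.72° > 2α = 73.74°  →  invalid

δ = 145.72°, invalid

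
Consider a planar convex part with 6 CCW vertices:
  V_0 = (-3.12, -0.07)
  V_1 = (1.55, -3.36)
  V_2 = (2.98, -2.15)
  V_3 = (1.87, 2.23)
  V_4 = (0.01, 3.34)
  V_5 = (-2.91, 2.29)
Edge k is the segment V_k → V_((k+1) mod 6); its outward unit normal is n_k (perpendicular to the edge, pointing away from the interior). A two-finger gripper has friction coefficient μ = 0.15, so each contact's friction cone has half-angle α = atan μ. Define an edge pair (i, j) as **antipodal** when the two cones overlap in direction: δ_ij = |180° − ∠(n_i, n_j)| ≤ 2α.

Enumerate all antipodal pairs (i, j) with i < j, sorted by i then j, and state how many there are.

count = 1; pairs: (0,3)

α = atan 0.15 = 8.53°;  2α = 17.06°
n_0 = (-0.5759, -0.8175)
n_1 = (+0.6459, -0.7634)
n_2 = (+0.9694, +0.2457)
n_3 = (+0.5125, +0.8587)
n_4 = (-0.3384, +0.9410)
n_5 = (-0.9961, +0.0886)
  (0,1): δ = 104.60°  ·
  (0,2): δ = 40.61°  ·
  (0,3): δ = 4.34°  ✓
  (0,4): δ = 54.94°  ·
  (0,5): δ = 120.08°  ·
  (1,2): δ = 116.02°  ·
  (1,3): δ = 71.06°  ·
  (1,4): δ = 20.46°  ·
  (1,5): δ = 44.68°  ·
  (2,3): δ = 135.05°  ·
  (2,4): δ = 84.44°  ·
  (2,5): δ = 19.31°  ·
  (3,4): δ = 129.39°  ·
  (3,5): δ = 64.26°  ·
  (4,5): δ = 114.86°  ·
antipodal pairs: 1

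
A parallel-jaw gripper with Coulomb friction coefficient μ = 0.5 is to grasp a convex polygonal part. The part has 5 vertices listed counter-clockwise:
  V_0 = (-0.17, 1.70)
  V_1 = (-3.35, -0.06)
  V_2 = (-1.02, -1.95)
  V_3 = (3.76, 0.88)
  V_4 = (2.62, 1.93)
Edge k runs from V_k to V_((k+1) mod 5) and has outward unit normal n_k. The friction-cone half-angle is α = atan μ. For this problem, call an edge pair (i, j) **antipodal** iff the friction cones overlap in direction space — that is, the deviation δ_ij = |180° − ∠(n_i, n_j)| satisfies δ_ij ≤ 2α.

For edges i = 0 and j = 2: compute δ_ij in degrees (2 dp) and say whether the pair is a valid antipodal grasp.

δ = 1.66°, valid

α = atan 0.5 = 26.57°;  2α = 53.13°
edge 0: e_0 = (-3.18, -1.76);  n_0 = (-0.4842, +0.8749)
edge 2: e_2 = (+4.78, +2.83);  n_2 = (+0.5095, -0.8605)
∠(n_0, n_2) = 178.34°
δ = |180° − 178.34°| = 1.66°
1.66° ≤ 2α = 53.13°  →  valid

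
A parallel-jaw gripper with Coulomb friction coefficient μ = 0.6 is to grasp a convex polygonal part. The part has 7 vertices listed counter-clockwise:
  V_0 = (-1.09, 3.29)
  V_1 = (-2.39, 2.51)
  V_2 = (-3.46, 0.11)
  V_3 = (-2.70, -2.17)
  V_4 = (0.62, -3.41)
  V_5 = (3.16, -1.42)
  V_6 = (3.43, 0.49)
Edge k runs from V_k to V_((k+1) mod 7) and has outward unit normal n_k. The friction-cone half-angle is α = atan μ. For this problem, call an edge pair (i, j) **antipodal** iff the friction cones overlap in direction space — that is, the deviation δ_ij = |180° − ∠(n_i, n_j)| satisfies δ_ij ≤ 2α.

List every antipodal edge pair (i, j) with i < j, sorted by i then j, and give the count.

count = 8; pairs: (0,3), (0,4), (0,5), (1,4), (1,5), (2,5), (2,6), (3,6)

α = atan 0.6 = 30.96°;  2α = 61.93°
n_0 = (-0.5145, +0.8575)
n_1 = (-0.9133, +0.4072)
n_2 = (-0.9487, -0.3162)
n_3 = (-0.3499, -0.9368)
n_4 = (+0.6167, -0.7872)
n_5 = (+0.9902, -0.1400)
n_6 = (+0.5266, +0.8501)
  (0,1): δ = 144.99°  ·
  (0,2): δ = 102.53°  ·
  (0,3): δ = 51.44°  ✓
  (0,4): δ = 7.11°  ✓
  (0,5): δ = 50.99°  ✓
  (0,6): δ = 117.26°  ·
  (1,2): δ = 137.54°  ·
  (1,3): δ = 86.45°  ·
  (1,4): δ = 27.89°  ✓
  (1,5): δ = 15.98°  ✓
  (1,6): δ = 82.25°  ·
  (2,3): δ = 128.92°  ·
  (2,4): δ = 70.36°  ·
  (2,5): δ = 26.48°  ✓
  (2,6): δ = 39.79°  ✓
  (3,4): δ = 121.44°  ·
  (3,5): δ = 77.57°  ·
  (3,6): δ = 11.30°  ✓
  (4,5): δ = 136.12°  ·
  (4,6): δ = 69.85°  ·
  (5,6): δ = 113.73°  ·
antipodal pairs: 8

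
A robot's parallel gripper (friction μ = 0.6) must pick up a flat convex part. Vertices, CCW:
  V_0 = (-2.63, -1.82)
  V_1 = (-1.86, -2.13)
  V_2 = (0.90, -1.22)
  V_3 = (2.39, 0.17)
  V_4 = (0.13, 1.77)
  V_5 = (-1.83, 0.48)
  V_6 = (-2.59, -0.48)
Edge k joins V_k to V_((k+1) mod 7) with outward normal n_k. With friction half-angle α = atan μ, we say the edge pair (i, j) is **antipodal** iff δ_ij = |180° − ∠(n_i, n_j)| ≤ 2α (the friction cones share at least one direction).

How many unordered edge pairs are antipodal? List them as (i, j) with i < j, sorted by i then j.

count = 9; pairs: (0,3), (0,4), (1,3), (1,4), (1,5), (2,4), (2,5), (2,6), (3,6)

α = atan 0.6 = 30.96°;  2α = 61.93°
n_0 = (-0.3735, -0.9276)
n_1 = (+0.3131, -0.9497)
n_2 = (+0.6821, -0.7312)
n_3 = (+0.5778, +0.8162)
n_4 = (-0.5498, +0.8353)
n_5 = (-0.7840, +0.6207)
n_6 = (-0.9996, +0.0298)
  (0,1): δ = 139.82°  ·
  (0,2): δ = 115.06°  ·
  (0,3): δ = 13.37°  ✓
  (0,4): δ = 55.28°  ✓
  (0,5): δ = 73.56°  ·
  (0,6): δ = 110.22°  ·
  (1,2): δ = 155.24°  ·
  (1,3): δ = 53.55°  ✓
  (1,4): δ = 15.10°  ✓
  (1,5): δ = 33.38°  ✓
  (1,6): δ = 70.04°  ·
  (2,3): δ = 78.31°  ·
  (2,4): δ = 9.66°  ✓
  (2,5): δ = 8.62°  ✓
  (2,6): δ = 45.28°  ✓
  (3,4): δ = 111.35°  ·
  (3,5): δ = 93.07°  ·
  (3,6): δ = 56.41°  ✓
  (4,5): δ = 161.72°  ·
  (4,6): δ = 125.06°  ·
  (5,6): δ = 143.34°  ·
antipodal pairs: 9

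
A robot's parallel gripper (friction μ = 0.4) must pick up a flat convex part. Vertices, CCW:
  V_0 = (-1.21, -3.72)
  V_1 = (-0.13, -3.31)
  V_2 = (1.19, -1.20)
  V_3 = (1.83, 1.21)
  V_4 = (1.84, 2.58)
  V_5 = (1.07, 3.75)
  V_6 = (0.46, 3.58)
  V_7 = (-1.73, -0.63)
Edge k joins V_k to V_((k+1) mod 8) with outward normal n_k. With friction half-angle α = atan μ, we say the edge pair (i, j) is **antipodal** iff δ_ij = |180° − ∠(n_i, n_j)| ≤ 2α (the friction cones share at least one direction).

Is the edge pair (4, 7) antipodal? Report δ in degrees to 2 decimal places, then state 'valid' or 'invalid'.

δ = 23.80°, valid

α = atan 0.4 = 21.80°;  2α = 43.60°
edge 4: e_4 = (-0.77, +1.17);  n_4 = (+0.8353, +0.5497)
edge 7: e_7 = (+0.52, -3.09);  n_7 = (-0.9861, -0.1660)
∠(n_4, n_7) = 156.20°
δ = |180° − 156.20°| = 23.80°
23.80° ≤ 2α = 43.60°  →  valid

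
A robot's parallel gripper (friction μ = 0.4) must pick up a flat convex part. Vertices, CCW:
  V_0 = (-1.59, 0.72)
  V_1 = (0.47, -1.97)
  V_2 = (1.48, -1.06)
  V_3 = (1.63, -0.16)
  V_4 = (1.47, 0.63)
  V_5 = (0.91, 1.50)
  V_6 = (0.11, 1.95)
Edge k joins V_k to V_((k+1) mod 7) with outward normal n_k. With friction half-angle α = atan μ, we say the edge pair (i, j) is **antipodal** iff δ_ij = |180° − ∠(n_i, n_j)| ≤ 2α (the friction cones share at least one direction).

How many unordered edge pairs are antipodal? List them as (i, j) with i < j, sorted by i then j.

α = atan 0.4 = 21.80°;  2α = 43.60°
n_0 = (-0.7939, -0.6080)
n_1 = (+0.6694, -0.7429)
n_2 = (+0.9864, -0.1644)
n_3 = (+0.9801, +0.1985)
n_4 = (+0.8409, +0.5412)
n_5 = (+0.4903, +0.8716)
n_6 = (-0.5862, +0.8102)
  (0,1): δ = 85.43°  ·
  (0,2): δ = 46.91°  ·
  (0,3): δ = 26.00°  ✓
  (0,4): δ = 4.68°  ✓
  (0,5): δ = 23.20°  ✓
  (0,6): δ = 88.44°  ·
  (1,2): δ = 141.48°  ·
  (1,3): δ = 120.57°  ·
  (1,4): δ = 99.25°  ·
  (1,5): δ = 71.38°  ·
  (1,6): δ = 6.13°  ✓
  (2,3): δ = 159.09°  ·
  (2,4): δ = 137.77°  ·
  (2,5): δ = 109.90°  ·
  (2,6): δ = 44.65°  ·
  (3,4): δ = 158.68°  ·
  (3,5): δ = 130.81°  ·
  (3,6): δ = 65.56°  ·
  (4,5): δ = 152.13°  ·
  (4,6): δ = 86.88°  ·
  (5,6): δ = 114.76°  ·
antipodal pairs: 4

count = 4; pairs: (0,3), (0,4), (0,5), (1,6)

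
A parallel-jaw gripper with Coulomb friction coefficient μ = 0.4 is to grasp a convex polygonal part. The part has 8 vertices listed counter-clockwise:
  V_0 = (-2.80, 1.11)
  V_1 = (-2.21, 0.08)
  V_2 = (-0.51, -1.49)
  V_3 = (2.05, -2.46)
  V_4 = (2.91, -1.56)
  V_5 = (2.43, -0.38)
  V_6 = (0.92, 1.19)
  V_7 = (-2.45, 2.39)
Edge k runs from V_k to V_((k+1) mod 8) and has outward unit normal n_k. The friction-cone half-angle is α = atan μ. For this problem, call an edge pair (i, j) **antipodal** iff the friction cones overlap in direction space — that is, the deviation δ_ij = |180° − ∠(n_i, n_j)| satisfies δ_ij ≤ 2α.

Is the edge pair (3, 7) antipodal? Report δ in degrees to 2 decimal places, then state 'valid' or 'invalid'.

δ = 28.41°, valid

α = atan 0.4 = 21.80°;  2α = 43.60°
edge 3: e_3 = (+0.86, +0.90);  n_3 = (+0.7230, -0.6909)
edge 7: e_7 = (-0.35, -1.28);  n_7 = (-0.9646, +0.2638)
∠(n_3, n_7) = 151.59°
δ = |180° − 151.59°| = 28.41°
28.41° ≤ 2α = 43.60°  →  valid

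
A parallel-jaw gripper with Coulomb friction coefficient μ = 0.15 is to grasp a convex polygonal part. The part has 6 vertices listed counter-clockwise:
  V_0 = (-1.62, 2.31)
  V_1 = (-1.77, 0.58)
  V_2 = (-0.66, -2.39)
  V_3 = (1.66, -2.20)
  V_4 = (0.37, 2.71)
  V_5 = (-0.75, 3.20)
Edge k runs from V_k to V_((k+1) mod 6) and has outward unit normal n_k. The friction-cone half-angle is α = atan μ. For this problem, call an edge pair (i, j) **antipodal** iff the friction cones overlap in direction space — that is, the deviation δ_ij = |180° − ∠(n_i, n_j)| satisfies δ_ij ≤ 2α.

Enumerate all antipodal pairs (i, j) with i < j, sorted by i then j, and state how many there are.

count = 1; pairs: (1,3)

α = atan 0.15 = 8.53°;  2α = 17.06°
n_0 = (-0.9963, +0.0864)
n_1 = (-0.9367, -0.3501)
n_2 = (+0.0816, -0.9967)
n_3 = (+0.9672, +0.2541)
n_4 = (+0.4008, +0.9162)
n_5 = (-0.7151, +0.6990)
  (0,1): δ = 154.55°  ·
  (0,2): δ = 80.36°  ·
  (0,3): δ = 19.68°  ·
  (0,4): δ = 71.33°  ·
  (0,5): δ = 140.61°  ·
  (1,2): δ = 105.81°  ·
  (1,3): δ = 5.77°  ✓
  (1,4): δ = 45.88°  ·
  (1,5): δ = 115.16°  ·
  (2,3): δ = 79.96°  ·
  (2,4): δ = 28.31°  ·
  (2,5): δ = 40.97°  ·
  (3,4): δ = 128.35°  ·
  (3,5): δ = 59.07°  ·
  (4,5): δ = 110.72°  ·
antipodal pairs: 1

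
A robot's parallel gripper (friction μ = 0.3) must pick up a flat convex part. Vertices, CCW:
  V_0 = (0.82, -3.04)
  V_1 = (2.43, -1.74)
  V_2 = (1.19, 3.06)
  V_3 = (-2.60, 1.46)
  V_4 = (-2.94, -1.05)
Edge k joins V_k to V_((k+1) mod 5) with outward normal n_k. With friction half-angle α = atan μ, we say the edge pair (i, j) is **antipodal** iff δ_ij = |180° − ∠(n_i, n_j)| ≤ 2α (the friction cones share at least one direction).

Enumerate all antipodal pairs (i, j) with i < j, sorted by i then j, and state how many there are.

α = atan 0.3 = 16.70°;  2α = 33.40°
n_0 = (+0.6282, -0.7780)
n_1 = (+0.9682, +0.2501)
n_2 = (-0.3889, +0.9213)
n_3 = (-0.9909, +0.1342)
n_4 = (-0.4678, -0.8838)
  (0,1): δ = 114.43°  ·
  (0,2): δ = 16.03°  ✓
  (0,3): δ = 43.37°  ·
  (0,4): δ = 113.19°  ·
  (1,2): δ = 81.60°  ·
  (1,3): δ = 22.20°  ✓
  (1,4): δ = 47.62°  ·
  (2,3): δ = 120.60°  ·
  (2,4): δ = 50.78°  ·
  (3,4): δ = 110.18°  ·
antipodal pairs: 2

count = 2; pairs: (0,2), (1,3)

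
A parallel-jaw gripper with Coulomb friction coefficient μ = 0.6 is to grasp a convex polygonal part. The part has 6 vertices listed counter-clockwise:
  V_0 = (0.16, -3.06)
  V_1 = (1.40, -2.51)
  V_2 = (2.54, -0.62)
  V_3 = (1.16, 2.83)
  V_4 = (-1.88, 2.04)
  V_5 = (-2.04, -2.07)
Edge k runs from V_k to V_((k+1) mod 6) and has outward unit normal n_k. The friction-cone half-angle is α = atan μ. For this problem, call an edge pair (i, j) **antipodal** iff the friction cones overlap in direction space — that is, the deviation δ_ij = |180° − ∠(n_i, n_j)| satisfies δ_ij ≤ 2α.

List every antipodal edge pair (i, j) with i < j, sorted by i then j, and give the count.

α = atan 0.6 = 30.96°;  2α = 61.93°
n_0 = (+0.4055, -0.9141)
n_1 = (+0.8563, -0.5165)
n_2 = (+0.9285, +0.3714)
n_3 = (-0.2515, +0.9679)
n_4 = (-0.9992, +0.0389)
n_5 = (-0.4104, -0.9119)
  (0,1): δ = 145.02°  ·
  (0,2): δ = 92.12°  ·
  (0,3): δ = 9.35°  ✓
  (0,4): δ = 63.85°  ·
  (0,5): δ = 131.85°  ·
  (1,2): δ = 127.10°  ·
  (1,3): δ = 44.34°  ✓
  (1,4): δ = 28.87°  ✓
  (1,5): δ = 96.87°  ·
  (2,3): δ = 97.23°  ·
  (2,4): δ = 24.03°  ✓
  (2,5): δ = 43.97°  ✓
  (3,4): δ = 106.80°  ·
  (3,5): δ = 38.79°  ✓
  (4,5): δ = 112.00°  ·
antipodal pairs: 6

count = 6; pairs: (0,3), (1,3), (1,4), (2,4), (2,5), (3,5)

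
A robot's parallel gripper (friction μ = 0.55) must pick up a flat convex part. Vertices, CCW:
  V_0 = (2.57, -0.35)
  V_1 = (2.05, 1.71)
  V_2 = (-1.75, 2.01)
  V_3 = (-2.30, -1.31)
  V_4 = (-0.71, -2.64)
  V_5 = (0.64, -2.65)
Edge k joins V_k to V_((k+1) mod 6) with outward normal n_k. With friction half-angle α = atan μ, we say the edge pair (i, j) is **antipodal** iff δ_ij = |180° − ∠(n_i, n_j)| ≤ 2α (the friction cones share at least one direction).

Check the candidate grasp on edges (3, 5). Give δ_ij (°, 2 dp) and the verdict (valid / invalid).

δ = 90.09°, invalid

α = atan 0.55 = 28.81°;  2α = 57.62°
edge 3: e_3 = (+1.59, -1.33);  n_3 = (-0.6416, -0.7670)
edge 5: e_5 = (+1.93, +2.30);  n_5 = (+0.7660, -0.6428)
∠(n_3, n_5) = 89.91°
δ = |180° − 89.91°| = 90.09°
90.09° > 2α = 57.62°  →  invalid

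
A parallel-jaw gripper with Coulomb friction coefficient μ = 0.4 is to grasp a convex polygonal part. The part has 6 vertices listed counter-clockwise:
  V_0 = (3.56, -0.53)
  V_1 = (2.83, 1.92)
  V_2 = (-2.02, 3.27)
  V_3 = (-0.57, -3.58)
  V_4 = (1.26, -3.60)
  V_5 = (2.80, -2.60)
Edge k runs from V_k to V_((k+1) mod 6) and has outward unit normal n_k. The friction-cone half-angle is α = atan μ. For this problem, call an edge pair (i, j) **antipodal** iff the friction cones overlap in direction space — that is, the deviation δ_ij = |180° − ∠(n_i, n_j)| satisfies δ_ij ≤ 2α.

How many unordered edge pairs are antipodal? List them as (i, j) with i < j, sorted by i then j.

count = 3; pairs: (0,2), (1,3), (2,5)

α = atan 0.4 = 21.80°;  2α = 43.60°
n_0 = (+0.9584, +0.2856)
n_1 = (+0.2682, +0.9634)
n_2 = (-0.9783, -0.2071)
n_3 = (-0.0109, -0.9999)
n_4 = (+0.5446, -0.8387)
n_5 = (+0.9387, -0.3447)
  (0,1): δ = 122.15°  ·
  (0,2): δ = 4.64°  ✓
  (0,3): δ = 72.78°  ·
  (0,4): δ = 106.41°  ·
  (0,5): δ = 143.25°  ·
  (1,2): δ = 62.49°  ·
  (1,3): δ = 14.93°  ✓
  (1,4): δ = 48.55°  ·
  (1,5): δ = 85.39°  ·
  (2,3): δ = 102.58°  ·
  (2,4): δ = 68.95°  ·
  (2,5): δ = 32.11°  ✓
  (3,4): δ = 146.38°  ·
  (3,5): δ = 109.53°  ·
  (4,5): δ = 143.16°  ·
antipodal pairs: 3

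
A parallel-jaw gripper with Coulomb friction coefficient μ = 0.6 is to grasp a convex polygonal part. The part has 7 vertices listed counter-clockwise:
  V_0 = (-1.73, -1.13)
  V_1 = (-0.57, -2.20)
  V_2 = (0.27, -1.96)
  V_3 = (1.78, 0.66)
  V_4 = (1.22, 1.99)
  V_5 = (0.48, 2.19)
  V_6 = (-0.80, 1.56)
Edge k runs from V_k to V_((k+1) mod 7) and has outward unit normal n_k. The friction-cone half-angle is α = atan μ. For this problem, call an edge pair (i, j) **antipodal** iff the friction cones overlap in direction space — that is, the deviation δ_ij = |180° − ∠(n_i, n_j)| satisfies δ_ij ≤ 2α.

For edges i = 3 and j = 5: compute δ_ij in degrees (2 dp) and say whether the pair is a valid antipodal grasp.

δ = 86.63°, invalid

α = atan 0.6 = 30.96°;  2α = 61.93°
edge 3: e_3 = (-0.56, +1.33);  n_3 = (+0.9216, +0.3881)
edge 5: e_5 = (-1.28, -0.63);  n_5 = (-0.4416, +0.8972)
∠(n_3, n_5) = 93.37°
δ = |180° − 93.37°| = 86.63°
86.63° > 2α = 61.93°  →  invalid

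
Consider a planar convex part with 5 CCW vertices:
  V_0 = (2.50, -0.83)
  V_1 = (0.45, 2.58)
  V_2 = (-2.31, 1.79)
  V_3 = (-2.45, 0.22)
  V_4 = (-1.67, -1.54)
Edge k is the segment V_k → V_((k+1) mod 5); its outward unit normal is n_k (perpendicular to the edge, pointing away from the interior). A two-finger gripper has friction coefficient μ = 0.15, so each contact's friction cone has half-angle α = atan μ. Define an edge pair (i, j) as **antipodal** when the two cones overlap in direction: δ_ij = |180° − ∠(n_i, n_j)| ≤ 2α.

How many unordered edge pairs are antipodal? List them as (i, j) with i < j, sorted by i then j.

count = 2; pairs: (0,3), (1,4)

α = atan 0.15 = 8.53°;  2α = 17.06°
n_0 = (+0.8570, +0.5152)
n_1 = (-0.2752, +0.9614)
n_2 = (-0.9960, +0.0888)
n_3 = (-0.9142, -0.4052)
n_4 = (+0.1678, -0.9858)
  (0,1): δ = 105.04°  ·
  (0,2): δ = 36.11°  ·
  (0,3): δ = 7.11°  ✓
  (0,4): δ = 68.65°  ·
  (1,2): δ = 111.07°  ·
  (1,3): δ = 82.07°  ·
  (1,4): δ = 6.31°  ✓
  (2,3): δ = 151.00°  ·
  (2,4): δ = 75.24°  ·
  (3,4): δ = 104.24°  ·
antipodal pairs: 2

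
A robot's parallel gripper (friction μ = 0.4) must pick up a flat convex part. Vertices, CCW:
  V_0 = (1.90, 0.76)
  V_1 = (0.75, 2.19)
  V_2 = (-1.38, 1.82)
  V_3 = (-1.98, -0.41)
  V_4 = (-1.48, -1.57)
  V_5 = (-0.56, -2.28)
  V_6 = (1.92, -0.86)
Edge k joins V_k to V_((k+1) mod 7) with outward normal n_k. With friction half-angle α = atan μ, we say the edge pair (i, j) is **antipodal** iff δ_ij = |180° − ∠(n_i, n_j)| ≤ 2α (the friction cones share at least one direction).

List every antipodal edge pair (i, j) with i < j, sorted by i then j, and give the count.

count = 5; pairs: (0,3), (0,4), (1,5), (2,6), (3,6)

α = atan 0.4 = 21.80°;  2α = 43.60°
n_0 = (+0.7793, +0.6267)
n_1 = (-0.1711, +0.9852)
n_2 = (-0.9657, +0.2598)
n_3 = (-0.9183, -0.3958)
n_4 = (-0.6110, -0.7917)
n_5 = (+0.4969, -0.8678)
n_6 = (+0.9999, +0.0123)
  (0,1): δ = 118.95°  ·
  (0,2): δ = 53.87°  ·
  (0,3): δ = 15.49°  ✓
  (0,4): δ = 13.54°  ✓
  (0,5): δ = 80.99°  ·
  (0,6): δ = 141.90°  ·
  (1,2): δ = 114.91°  ·
  (1,3): δ = 76.54°  ·
  (1,4): δ = 47.51°  ·
  (1,5): δ = 19.94°  ✓
  (1,6): δ = 80.85°  ·
  (2,3): δ = 141.62°  ·
  (2,4): δ = 112.60°  ·
  (2,5): δ = 45.15°  ·
  (2,6): δ = 15.77°  ✓
  (3,4): δ = 150.98°  ·
  (3,5): δ = 83.52°  ·
  (3,6): δ = 22.61°  ✓
  (4,5): δ = 112.55°  ·
  (4,6): δ = 51.63°  ·
  (5,6): δ = 119.09°  ·
antipodal pairs: 5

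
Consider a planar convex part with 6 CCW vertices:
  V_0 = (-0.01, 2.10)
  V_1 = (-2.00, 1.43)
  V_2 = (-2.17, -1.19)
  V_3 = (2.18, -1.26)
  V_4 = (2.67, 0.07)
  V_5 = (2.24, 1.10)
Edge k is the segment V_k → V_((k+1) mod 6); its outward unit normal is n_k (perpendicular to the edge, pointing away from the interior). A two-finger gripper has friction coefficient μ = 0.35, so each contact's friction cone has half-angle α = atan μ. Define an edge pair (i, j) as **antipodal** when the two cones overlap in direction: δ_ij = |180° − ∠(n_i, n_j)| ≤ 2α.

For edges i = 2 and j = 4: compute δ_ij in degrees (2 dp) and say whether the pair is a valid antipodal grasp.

α = atan 0.35 = 19.29°;  2α = 38.58°
edge 2: e_2 = (+4.35, -0.07);  n_2 = (-0.0161, -0.9999)
edge 4: e_4 = (-0.43, +1.03);  n_4 = (+0.9228, +0.3853)
∠(n_2, n_4) = 113.58°
δ = |180° − 113.58°| = 66.42°
66.42° > 2α = 38.58°  →  invalid

δ = 66.42°, invalid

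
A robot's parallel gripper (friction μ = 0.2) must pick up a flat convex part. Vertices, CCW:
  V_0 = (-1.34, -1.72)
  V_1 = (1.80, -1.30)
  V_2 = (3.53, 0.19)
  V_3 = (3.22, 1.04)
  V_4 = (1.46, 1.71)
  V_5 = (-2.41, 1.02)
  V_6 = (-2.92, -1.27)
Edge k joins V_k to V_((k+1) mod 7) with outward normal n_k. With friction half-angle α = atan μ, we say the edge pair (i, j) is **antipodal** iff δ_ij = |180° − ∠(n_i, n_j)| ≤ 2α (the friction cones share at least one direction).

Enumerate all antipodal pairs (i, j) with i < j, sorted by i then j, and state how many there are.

count = 2; pairs: (0,4), (3,6)

α = atan 0.2 = 11.31°;  2α = 22.62°
n_0 = (+0.1326, -0.9912)
n_1 = (+0.6526, -0.7577)
n_2 = (+0.9395, +0.3426)
n_3 = (+0.3558, +0.9346)
n_4 = (-0.1755, +0.9845)
n_5 = (-0.9761, +0.2174)
n_6 = (-0.2739, -0.9618)
  (0,1): δ = 146.88°  ·
  (0,2): δ = 77.58°  ·
  (0,3): δ = 28.46°  ·
  (0,4): δ = 2.49°  ✓
  (0,5): δ = 69.83°  ·
  (0,6): δ = 156.48°  ·
  (1,2): δ = 110.70°  ·
  (1,3): δ = 61.58°  ·
  (1,4): δ = 30.63°  ·
  (1,5): δ = 36.71°  ·
  (1,6): δ = 123.37°  ·
  (2,3): δ = 130.88°  ·
  (2,4): δ = 99.93°  ·
  (2,5): δ = 32.59°  ·
  (2,6): δ = 54.07°  ·
  (3,4): δ = 149.05°  ·
  (3,5): δ = 81.71°  ·
  (3,6): δ = 4.94°  ✓
  (4,5): δ = 112.66°  ·
  (4,6): δ = 26.01°  ·
  (5,6): δ = 93.34°  ·
antipodal pairs: 2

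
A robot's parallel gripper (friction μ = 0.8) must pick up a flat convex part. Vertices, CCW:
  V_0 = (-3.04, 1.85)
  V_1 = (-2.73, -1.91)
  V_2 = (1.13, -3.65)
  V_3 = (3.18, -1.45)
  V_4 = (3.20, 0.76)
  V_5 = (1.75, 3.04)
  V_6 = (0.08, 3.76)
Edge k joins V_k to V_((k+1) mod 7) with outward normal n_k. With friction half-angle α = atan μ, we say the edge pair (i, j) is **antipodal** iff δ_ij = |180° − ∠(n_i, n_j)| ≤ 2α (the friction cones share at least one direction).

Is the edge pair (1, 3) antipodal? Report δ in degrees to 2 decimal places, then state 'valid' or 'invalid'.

δ = 66.25°, valid

α = atan 0.8 = 38.66°;  2α = 77.32°
edge 1: e_1 = (+3.86, -1.74);  n_1 = (-0.4110, -0.9117)
edge 3: e_3 = (+0.02, +2.21);  n_3 = (+1.0000, -0.0090)
∠(n_1, n_3) = 113.75°
δ = |180° − 113.75°| = 66.25°
66.25° ≤ 2α = 77.32°  →  valid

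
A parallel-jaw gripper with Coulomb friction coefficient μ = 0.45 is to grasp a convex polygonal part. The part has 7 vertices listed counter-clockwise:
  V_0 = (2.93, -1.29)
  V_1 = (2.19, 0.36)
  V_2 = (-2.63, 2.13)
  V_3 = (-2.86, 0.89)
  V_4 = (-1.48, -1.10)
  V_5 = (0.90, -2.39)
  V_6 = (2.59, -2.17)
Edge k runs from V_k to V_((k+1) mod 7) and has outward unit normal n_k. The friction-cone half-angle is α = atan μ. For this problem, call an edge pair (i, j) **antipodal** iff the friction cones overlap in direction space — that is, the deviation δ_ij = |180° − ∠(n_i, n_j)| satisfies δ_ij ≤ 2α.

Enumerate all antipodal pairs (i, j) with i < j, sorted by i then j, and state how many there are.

count = 7; pairs: (0,2), (0,3), (0,4), (1,3), (1,4), (1,5), (2,6)

α = atan 0.45 = 24.23°;  2α = 48.46°
n_0 = (+0.9124, +0.4092)
n_1 = (+0.3447, +0.9387)
n_2 = (-0.9832, +0.1824)
n_3 = (-0.8217, -0.5699)
n_4 = (-0.4765, -0.8792)
n_5 = (+0.1291, -0.9916)
n_6 = (+0.9328, -0.3604)
  (0,1): δ = 134.32°  ·
  (0,2): δ = 34.66°  ✓
  (0,3): δ = 10.58°  ✓
  (0,4): δ = 37.39°  ✓
  (0,5): δ = 73.26°  ·
  (0,6): δ = 134.72°  ·
  (1,2): δ = 80.34°  ·
  (1,3): δ = 35.10°  ✓
  (1,4): δ = 8.29°  ✓
  (1,5): δ = 27.58°  ✓
  (1,6): δ = 89.04°  ·
  (2,3): δ = 134.75°  ·
  (2,4): δ = 107.95°  ·
  (2,5): δ = 72.08°  ·
  (2,6): δ = 10.62°  ✓
  (3,4): δ = 153.20°  ·
  (3,5): δ = 117.32°  ·
  (3,6): δ = 55.86°  ·
  (4,5): δ = 144.12°  ·
  (4,6): δ = 82.67°  ·
  (5,6): δ = 118.54°  ·
antipodal pairs: 7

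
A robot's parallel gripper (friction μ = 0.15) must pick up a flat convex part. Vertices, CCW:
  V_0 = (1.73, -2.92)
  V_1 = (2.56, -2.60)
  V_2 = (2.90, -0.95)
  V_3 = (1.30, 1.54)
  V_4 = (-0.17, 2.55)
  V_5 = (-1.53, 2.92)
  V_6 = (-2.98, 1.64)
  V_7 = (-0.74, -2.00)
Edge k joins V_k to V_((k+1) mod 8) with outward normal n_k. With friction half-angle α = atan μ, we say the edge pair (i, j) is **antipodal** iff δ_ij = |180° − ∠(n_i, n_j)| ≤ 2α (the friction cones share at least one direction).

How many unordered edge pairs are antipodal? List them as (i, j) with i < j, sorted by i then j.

α = atan 0.15 = 8.53°;  2α = 17.06°
n_0 = (+0.3597, -0.9331)
n_1 = (+0.9794, -0.2018)
n_2 = (+0.8413, +0.5406)
n_3 = (+0.5663, +0.8242)
n_4 = (+0.2625, +0.9649)
n_5 = (-0.6618, +0.7497)
n_6 = (-0.8517, -0.5241)
n_7 = (-0.3490, -0.9371)
  (0,1): δ = 122.73°  ·
  (0,2): δ = 78.36°  ·
  (0,3): δ = 55.58°  ·
  (0,4): δ = 36.30°  ·
  (0,5): δ = 20.35°  ·
  (0,6): δ = 100.52°  ·
  (0,7): δ = 138.49°  ·
  (1,2): δ = 135.63°  ·
  (1,3): δ = 112.85°  ·
  (1,4): δ = 93.58°  ·
  (1,5): δ = 36.92°  ·
  (1,6): δ = 43.25°  ·
  (1,7): δ = 81.21°  ·
  (2,3): δ = 157.22°  ·
  (2,4): δ = 137.94°  ·
  (2,5): δ = 81.29°  ·
  (2,6): δ = 1.12°  ✓
  (2,7): δ = 36.85°  ·
  (3,4): δ = 160.73°  ·
  (3,5): δ = 104.07°  ·
  (3,6): δ = 23.90°  ·
  (3,7): δ = 14.06°  ✓
  (4,5): δ = 123.34°  ·
  (4,6): δ = 43.17°  ·
  (4,7): δ = 5.21°  ✓
  (5,6): δ = 99.83°  ·
  (5,7): δ = 61.87°  ·
  (6,7): δ = 142.04°  ·
antipodal pairs: 3

count = 3; pairs: (2,6), (3,7), (4,7)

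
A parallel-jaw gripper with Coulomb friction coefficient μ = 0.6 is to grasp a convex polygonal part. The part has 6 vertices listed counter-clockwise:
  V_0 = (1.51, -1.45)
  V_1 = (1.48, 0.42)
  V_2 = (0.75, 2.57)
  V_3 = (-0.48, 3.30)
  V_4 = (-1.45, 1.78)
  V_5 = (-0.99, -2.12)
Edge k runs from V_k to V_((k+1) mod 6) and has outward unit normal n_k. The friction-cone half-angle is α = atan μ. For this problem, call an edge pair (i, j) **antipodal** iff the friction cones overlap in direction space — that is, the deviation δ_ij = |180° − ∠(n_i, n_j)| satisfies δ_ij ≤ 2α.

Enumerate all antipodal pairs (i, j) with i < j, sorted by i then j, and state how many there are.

α = atan 0.6 = 30.96°;  2α = 61.93°
n_0 = (+0.9999, +0.0160)
n_1 = (+0.9469, +0.3215)
n_2 = (+0.5104, +0.8600)
n_3 = (-0.8430, +0.5380)
n_4 = (-0.9931, -0.1171)
n_5 = (+0.2589, -0.9659)
  (0,1): δ = 162.16°  ·
  (0,2): δ = 121.61°  ·
  (0,3): δ = 33.46°  ✓
  (0,4): δ = 5.81°  ✓
  (0,5): δ = 104.08°  ·
  (1,2): δ = 139.44°  ·
  (1,3): δ = 51.30°  ✓
  (1,4): δ = 12.03°  ✓
  (1,5): δ = 86.25°  ·
  (2,3): δ = 91.86°  ·
  (2,4): δ = 52.58°  ✓
  (2,5): δ = 45.69°  ✓
  (3,4): δ = 140.73°  ·
  (3,5): δ = 42.45°  ✓
  (4,5): δ = 81.72°  ·
antipodal pairs: 7

count = 7; pairs: (0,3), (0,4), (1,3), (1,4), (2,4), (2,5), (3,5)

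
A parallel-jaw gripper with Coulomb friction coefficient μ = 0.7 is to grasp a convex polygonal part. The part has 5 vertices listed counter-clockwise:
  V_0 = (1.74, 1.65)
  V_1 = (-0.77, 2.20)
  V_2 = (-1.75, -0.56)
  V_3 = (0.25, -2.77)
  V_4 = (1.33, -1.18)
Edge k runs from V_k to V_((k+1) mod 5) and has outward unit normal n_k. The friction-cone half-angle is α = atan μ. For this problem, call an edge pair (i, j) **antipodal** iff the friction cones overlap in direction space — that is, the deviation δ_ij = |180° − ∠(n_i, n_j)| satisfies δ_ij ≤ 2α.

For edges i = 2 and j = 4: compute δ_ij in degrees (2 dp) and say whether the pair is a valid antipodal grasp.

α = atan 0.7 = 34.99°;  2α = 69.98°
edge 2: e_2 = (+2.00, -2.21);  n_2 = (-0.7415, -0.6710)
edge 4: e_4 = (+0.41, +2.83);  n_4 = (+0.9897, -0.1434)
∠(n_2, n_4) = 129.61°
δ = |180° − 129.61°| = 50.39°
50.39° ≤ 2α = 69.98°  →  valid

δ = 50.39°, valid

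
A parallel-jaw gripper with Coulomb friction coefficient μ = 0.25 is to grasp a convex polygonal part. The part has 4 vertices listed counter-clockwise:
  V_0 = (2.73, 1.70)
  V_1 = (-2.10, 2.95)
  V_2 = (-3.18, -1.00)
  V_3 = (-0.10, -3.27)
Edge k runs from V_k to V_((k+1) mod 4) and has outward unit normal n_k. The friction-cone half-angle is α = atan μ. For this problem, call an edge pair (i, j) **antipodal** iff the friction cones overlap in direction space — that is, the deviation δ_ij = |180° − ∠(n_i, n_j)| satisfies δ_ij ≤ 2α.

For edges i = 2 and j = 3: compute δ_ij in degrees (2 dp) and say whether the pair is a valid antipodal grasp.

α = atan 0.25 = 14.04°;  2α = 28.07°
edge 2: e_2 = (+3.08, -2.27);  n_2 = (-0.5933, -0.8050)
edge 3: e_3 = (+2.83, +4.97);  n_3 = (+0.8690, -0.4948)
∠(n_2, n_3) = 96.73°
δ = |180° − 96.73°| = 83.27°
83.27° > 2α = 28.07°  →  invalid

δ = 83.27°, invalid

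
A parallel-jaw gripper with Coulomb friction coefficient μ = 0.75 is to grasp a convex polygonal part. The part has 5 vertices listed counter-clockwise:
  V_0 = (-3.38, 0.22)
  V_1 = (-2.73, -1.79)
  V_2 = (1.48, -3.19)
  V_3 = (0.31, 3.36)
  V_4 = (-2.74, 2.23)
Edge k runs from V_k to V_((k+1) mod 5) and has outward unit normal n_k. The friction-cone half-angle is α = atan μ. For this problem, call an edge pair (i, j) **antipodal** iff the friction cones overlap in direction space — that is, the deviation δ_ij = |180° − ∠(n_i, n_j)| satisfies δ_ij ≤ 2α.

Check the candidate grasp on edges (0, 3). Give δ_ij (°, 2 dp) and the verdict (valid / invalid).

δ = 92.41°, invalid

α = atan 0.75 = 36.87°;  2α = 73.74°
edge 0: e_0 = (+0.65, -2.01);  n_0 = (-0.9515, -0.3077)
edge 3: e_3 = (-3.05, -1.13);  n_3 = (-0.3474, +0.9377)
∠(n_0, n_3) = 87.59°
δ = |180° − 87.59°| = 92.41°
92.41° > 2α = 73.74°  →  invalid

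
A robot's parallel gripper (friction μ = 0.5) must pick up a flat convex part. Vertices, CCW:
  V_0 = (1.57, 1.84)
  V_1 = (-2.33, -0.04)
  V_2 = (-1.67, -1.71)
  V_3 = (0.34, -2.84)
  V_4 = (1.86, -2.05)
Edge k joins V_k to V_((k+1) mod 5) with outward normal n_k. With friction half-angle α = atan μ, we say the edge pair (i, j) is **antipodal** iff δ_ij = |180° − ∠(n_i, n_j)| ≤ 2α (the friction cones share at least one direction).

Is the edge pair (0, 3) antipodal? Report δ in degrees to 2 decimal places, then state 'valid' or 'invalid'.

δ = 1.73°, valid

α = atan 0.5 = 26.57°;  2α = 53.13°
edge 0: e_0 = (-3.90, -1.88);  n_0 = (-0.4342, +0.9008)
edge 3: e_3 = (+1.52, +0.79);  n_3 = (+0.4612, -0.8873)
∠(n_0, n_3) = 178.27°
δ = |180° − 178.27°| = 1.73°
1.73° ≤ 2α = 53.13°  →  valid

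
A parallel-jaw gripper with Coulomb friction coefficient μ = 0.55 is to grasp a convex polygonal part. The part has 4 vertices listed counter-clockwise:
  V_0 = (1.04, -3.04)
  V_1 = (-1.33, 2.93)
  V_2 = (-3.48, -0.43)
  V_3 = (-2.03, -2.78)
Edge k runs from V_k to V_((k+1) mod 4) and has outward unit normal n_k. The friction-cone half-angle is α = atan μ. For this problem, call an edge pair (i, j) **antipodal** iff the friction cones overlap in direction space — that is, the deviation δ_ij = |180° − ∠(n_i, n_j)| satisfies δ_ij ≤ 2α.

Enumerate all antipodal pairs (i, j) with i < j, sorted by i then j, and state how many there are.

α = atan 0.55 = 28.81°;  2α = 57.62°
n_0 = (+0.9294, +0.3690)
n_1 = (-0.8423, +0.5390)
n_2 = (-0.8510, -0.5251)
n_3 = (-0.0844, -0.9964)
  (0,1): δ = 54.27°  ✓
  (0,2): δ = 10.02°  ✓
  (0,3): δ = 63.51°  ·
  (1,2): δ = 115.71°  ·
  (1,3): δ = 62.23°  ·
  (2,3): δ = 126.52°  ·
antipodal pairs: 2

count = 2; pairs: (0,1), (0,2)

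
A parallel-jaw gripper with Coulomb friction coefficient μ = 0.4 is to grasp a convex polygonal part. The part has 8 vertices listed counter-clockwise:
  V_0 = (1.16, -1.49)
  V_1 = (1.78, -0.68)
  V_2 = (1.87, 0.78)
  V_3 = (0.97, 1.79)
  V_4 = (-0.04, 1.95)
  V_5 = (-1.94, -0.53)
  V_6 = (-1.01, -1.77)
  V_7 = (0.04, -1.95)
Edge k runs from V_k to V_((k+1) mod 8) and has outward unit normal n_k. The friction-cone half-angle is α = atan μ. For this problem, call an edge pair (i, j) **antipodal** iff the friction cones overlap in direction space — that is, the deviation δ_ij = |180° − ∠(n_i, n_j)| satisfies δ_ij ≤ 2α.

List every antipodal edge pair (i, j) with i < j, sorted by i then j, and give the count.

α = atan 0.4 = 21.80°;  2α = 43.60°
n_0 = (+0.7941, -0.6078)
n_1 = (+0.9981, -0.0615)
n_2 = (+0.7466, +0.6653)
n_3 = (+0.1565, +0.9877)
n_4 = (-0.7938, +0.6082)
n_5 = (-0.8000, -0.6000)
n_6 = (-0.1690, -0.9856)
n_7 = (+0.3799, -0.9250)
  (0,1): δ = 146.10°  ·
  (0,2): δ = 100.86°  ·
  (0,3): δ = 61.57°  ·
  (0,4): δ = 0.03°  ✓
  (0,5): δ = 74.30°  ·
  (0,6): δ = 117.70°  ·
  (0,7): δ = 149.76°  ·
  (1,2): δ = 134.77°  ·
  (1,3): δ = 95.47°  ·
  (1,4): δ = 33.93°  ✓
  (1,5): δ = 40.40°  ✓
  (1,6): δ = 83.80°  ·
  (1,7): δ = 115.86°  ·
  (2,3): δ = 140.71°  ·
  (2,4): δ = 79.16°  ·
  (2,5): δ = 4.83°  ✓
  (2,6): δ = 38.57°  ✓
  (2,7): δ = 70.62°  ·
  (3,4): δ = 118.46°  ·
  (3,5): δ = 44.13°  ·
  (3,6): δ = 0.73°  ✓
  (3,7): δ = 31.33°  ✓
  (4,5): δ = 105.67°  ·
  (4,6): δ = 62.27°  ·
  (4,7): δ = 30.21°  ✓
  (5,6): δ = 136.60°  ·
  (5,7): δ = 104.54°  ·
  (6,7): δ = 147.94°  ·
antipodal pairs: 8

count = 8; pairs: (0,4), (1,4), (1,5), (2,5), (2,6), (3,6), (3,7), (4,7)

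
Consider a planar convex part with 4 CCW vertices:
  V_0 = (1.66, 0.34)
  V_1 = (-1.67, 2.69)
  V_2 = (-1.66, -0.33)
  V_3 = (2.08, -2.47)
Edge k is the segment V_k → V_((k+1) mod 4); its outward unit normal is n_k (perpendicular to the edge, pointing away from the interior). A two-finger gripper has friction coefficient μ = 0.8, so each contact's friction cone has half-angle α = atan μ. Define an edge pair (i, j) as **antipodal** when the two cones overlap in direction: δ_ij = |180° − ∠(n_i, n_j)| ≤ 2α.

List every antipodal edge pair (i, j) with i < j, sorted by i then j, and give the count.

α = atan 0.8 = 38.66°;  2α = 77.32°
n_0 = (+0.5766, +0.8170)
n_1 = (-1.0000, -0.0033)
n_2 = (-0.4966, -0.8680)
n_3 = (+0.9890, +0.1478)
  (0,1): δ = 54.60°  ✓
  (0,2): δ = 5.43°  ✓
  (0,3): δ = 133.71°  ·
  (1,2): δ = 119.97°  ·
  (1,3): δ = 8.31°  ✓
  (2,3): δ = 51.72°  ✓
antipodal pairs: 4

count = 4; pairs: (0,1), (0,2), (1,3), (2,3)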